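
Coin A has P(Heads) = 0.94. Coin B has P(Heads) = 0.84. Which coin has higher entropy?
B

For binary distributions, entropy is maximized at p=0.5 and decreases as p moves toward 0 or 1.

H(A) = H(0.94) = 0.3274 bits
H(B) = H(0.84) = 0.6343 bits

Distribution B (p=0.84) is closer to uniform (p=0.5), so it has higher entropy.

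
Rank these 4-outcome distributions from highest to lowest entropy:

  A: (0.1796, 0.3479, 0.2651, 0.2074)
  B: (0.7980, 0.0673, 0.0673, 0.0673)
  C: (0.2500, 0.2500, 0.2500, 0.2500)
C > A > B

Key insight: Entropy is maximized by uniform distributions and minimized by concentrated distributions.

- Uniform distributions have maximum entropy log₂(4) = 2.0000 bits
- The more "peaked" or concentrated a distribution, the lower its entropy

Entropies:
  H(A) = 1.9533 bits
  H(B) = 1.0461 bits
  H(C) = 2.0000 bits

Ranking: C > A > B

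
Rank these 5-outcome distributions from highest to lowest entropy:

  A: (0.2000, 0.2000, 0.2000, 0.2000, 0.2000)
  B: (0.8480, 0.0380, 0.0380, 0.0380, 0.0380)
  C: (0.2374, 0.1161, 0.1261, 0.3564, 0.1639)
A > C > B

Key insight: Entropy is maximized by uniform distributions and minimized by concentrated distributions.

- Uniform distributions have maximum entropy log₂(5) = 2.3219 bits
- The more "peaked" or concentrated a distribution, the lower its entropy

Entropies:
  H(A) = 2.3219 bits
  H(B) = 0.9188 bits
  H(C) = 2.1881 bits

Ranking: A > C > B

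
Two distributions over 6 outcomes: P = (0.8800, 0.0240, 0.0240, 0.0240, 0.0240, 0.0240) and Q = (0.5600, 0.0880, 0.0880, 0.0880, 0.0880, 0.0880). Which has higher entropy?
Q

P is highly concentrated on one outcome (88%), making it nearly deterministic. Q spreads its mass more evenly (max 56%). The more spread-out distribution has higher entropy: H(P) ≈ 0.808 bits, H(Q) ≈ 2.011 bits.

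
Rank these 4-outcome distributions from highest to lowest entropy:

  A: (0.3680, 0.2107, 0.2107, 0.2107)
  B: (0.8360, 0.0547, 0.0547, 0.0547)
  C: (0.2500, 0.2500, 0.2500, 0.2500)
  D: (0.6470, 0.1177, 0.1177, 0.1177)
C > A > D > B

Key insight: Entropy is maximized by uniform distributions and minimized by concentrated distributions.

Entropies:
  H(A) = 1.9508 bits
  H(B) = 0.9037 bits
  H(C) = 2.0000 bits
  H(D) = 1.4962 bits

Ranking: C > A > D > B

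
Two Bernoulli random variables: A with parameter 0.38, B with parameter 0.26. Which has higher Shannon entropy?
A

For binary distributions, entropy is maximized at p=0.5 and decreases as p moves toward 0 or 1.

H(A) = H(0.38) = 0.9580 bits
H(B) = H(0.26) = 0.8267 bits

Distribution A (p=0.38) is closer to uniform (p=0.5), so it has higher entropy.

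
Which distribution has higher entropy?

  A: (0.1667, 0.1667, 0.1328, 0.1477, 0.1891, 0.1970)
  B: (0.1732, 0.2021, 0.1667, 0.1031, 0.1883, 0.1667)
A

Both distributions are close to uniform, making this a harder comparison.

H(A) = 2.5722 bits
H(B) = 2.5575 bits

The distribution closer to uniform has higher entropy.
Answer: A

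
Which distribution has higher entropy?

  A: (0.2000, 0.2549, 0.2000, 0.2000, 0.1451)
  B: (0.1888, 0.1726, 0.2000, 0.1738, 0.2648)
B

Both distributions are close to uniform, making this a harder comparison.

H(A) = 2.2999 bits
H(B) = 2.3023 bits

The distribution closer to uniform has higher entropy.
Answer: B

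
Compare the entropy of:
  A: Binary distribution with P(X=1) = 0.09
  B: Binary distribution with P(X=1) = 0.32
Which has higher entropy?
B

For binary distributions, entropy is maximized at p=0.5 and decreases as p moves toward 0 or 1.

H(A) = H(0.09) = 0.4365 bits
H(B) = H(0.32) = 0.9044 bits

Distribution B (p=0.32) is closer to uniform (p=0.5), so it has higher entropy.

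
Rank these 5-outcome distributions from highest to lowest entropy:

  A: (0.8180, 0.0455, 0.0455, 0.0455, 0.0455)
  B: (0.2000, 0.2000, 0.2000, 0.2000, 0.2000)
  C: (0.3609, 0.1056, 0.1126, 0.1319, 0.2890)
B > C > A

Key insight: Entropy is maximized by uniform distributions and minimized by concentrated distributions.

- Uniform distributions have maximum entropy log₂(5) = 2.3219 bits
- The more "peaked" or concentrated a distribution, the lower its entropy

Entropies:
  H(A) = 1.0484 bits
  H(B) = 2.3219 bits
  H(C) = 2.1310 bits

Ranking: B > C > A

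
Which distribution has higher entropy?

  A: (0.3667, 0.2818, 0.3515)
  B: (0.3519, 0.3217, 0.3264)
B

Both distributions are close to uniform, making this a harder comparison.

H(A) = 1.5759 bits
H(B) = 1.5838 bits

The distribution closer to uniform has higher entropy.
Answer: B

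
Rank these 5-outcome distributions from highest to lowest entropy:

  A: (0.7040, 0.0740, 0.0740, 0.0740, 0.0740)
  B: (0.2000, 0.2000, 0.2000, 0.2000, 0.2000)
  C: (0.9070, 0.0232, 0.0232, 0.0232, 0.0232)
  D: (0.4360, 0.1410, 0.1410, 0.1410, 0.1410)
B > D > A > C

Key insight: Entropy is maximized by uniform distributions and minimized by concentrated distributions.

Entropies:
  H(A) = 1.4683 bits
  H(B) = 2.3219 bits
  H(C) = 0.6324 bits
  H(D) = 2.1161 bits

Ranking: B > D > A > C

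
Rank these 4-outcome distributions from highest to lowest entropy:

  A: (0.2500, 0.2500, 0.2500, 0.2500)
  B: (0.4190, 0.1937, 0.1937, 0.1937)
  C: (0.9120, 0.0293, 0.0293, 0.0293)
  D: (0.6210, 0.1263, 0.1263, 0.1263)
A > B > D > C

Key insight: Entropy is maximized by uniform distributions and minimized by concentrated distributions.

Entropies:
  H(A) = 2.0000 bits
  H(B) = 1.9018 bits
  H(C) = 0.5692 bits
  H(D) = 1.5580 bits

Ranking: A > B > D > C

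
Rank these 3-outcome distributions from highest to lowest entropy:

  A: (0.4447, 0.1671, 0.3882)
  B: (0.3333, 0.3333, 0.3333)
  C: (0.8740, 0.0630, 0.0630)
B > A > C

Key insight: Entropy is maximized by uniform distributions and minimized by concentrated distributions.

- Uniform distributions have maximum entropy log₂(3) = 1.5850 bits
- The more "peaked" or concentrated a distribution, the lower its entropy

Entropies:
  H(A) = 1.4812 bits
  H(B) = 1.5850 bits
  H(C) = 0.6724 bits

Ranking: B > A > C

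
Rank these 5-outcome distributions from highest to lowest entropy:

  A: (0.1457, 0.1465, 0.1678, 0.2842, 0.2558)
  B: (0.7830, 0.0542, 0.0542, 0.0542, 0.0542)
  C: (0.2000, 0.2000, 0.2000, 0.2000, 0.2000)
C > A > B

Key insight: Entropy is maximized by uniform distributions and minimized by concentrated distributions.

- Uniform distributions have maximum entropy log₂(5) = 2.3219 bits
- The more "peaked" or concentrated a distribution, the lower its entropy

Entropies:
  H(A) = 2.2619 bits
  H(B) = 1.1887 bits
  H(C) = 2.3219 bits

Ranking: C > A > B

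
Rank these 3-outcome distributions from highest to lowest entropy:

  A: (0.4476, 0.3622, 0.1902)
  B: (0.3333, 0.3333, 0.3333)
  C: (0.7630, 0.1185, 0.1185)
B > A > C

Key insight: Entropy is maximized by uniform distributions and minimized by concentrated distributions.

- Uniform distributions have maximum entropy log₂(3) = 1.5850 bits
- The more "peaked" or concentrated a distribution, the lower its entropy

Entropies:
  H(A) = 1.5052 bits
  H(B) = 1.5850 bits
  H(C) = 1.0270 bits

Ranking: B > A > C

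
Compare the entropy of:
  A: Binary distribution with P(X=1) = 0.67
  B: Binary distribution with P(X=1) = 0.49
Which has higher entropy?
B

For binary distributions, entropy is maximized at p=0.5 and decreases as p moves toward 0 or 1.

H(A) = H(0.67) = 0.9149 bits
H(B) = H(0.49) = 0.9997 bits

Distribution B (p=0.49) is closer to uniform (p=0.5), so it has higher entropy.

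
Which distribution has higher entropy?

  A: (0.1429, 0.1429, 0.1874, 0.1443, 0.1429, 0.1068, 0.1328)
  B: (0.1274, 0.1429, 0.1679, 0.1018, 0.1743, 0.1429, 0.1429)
A

Both distributions are close to uniform, making this a harder comparison.

H(A) = 2.7905 bits
H(B) = 2.7890 bits

The distribution closer to uniform has higher entropy.
Answer: A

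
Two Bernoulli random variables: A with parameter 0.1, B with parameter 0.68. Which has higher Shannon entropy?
B

For binary distributions, entropy is maximized at p=0.5 and decreases as p moves toward 0 or 1.

H(A) = H(0.1) = 0.4690 bits
H(B) = H(0.68) = 0.9044 bits

Distribution B (p=0.68) is closer to uniform (p=0.5), so it has higher entropy.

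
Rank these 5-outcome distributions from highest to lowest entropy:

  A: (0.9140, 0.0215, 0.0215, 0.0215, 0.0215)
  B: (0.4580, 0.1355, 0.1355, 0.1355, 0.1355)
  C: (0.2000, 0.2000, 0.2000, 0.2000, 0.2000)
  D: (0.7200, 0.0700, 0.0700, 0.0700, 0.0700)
C > B > D > A

Key insight: Entropy is maximized by uniform distributions and minimized by concentrated distributions.

Entropies:
  H(A) = 0.5950 bits
  H(B) = 2.0789 bits
  H(C) = 2.3219 bits
  H(D) = 1.4155 bits

Ranking: C > B > D > A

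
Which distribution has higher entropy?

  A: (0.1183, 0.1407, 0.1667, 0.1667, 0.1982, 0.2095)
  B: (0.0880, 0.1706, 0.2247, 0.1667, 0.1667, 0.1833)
A

Both distributions are close to uniform, making this a harder comparison.

H(A) = 2.5592 bits
H(B) = 2.5382 bits

The distribution closer to uniform has higher entropy.
Answer: A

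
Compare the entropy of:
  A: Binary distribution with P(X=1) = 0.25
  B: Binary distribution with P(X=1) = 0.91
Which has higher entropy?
A

For binary distributions, entropy is maximized at p=0.5 and decreases as p moves toward 0 or 1.

H(A) = H(0.25) = 0.8113 bits
H(B) = H(0.91) = 0.4365 bits

Distribution A (p=0.25) is closer to uniform (p=0.5), so it has higher entropy.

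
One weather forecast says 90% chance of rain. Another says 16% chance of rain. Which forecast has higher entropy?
16% forecast

Treat each forecast as a Bernoulli distribution. Binary entropy is maximized at p=0.5 and falls off symmetrically toward 0 or 1. The 16% forecast is closer to 50%, so it is more uncertain. H(90%) ≈ 0.469 bits, H(16%) ≈ 0.634 bits.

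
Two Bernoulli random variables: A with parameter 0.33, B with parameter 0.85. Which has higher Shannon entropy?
A

For binary distributions, entropy is maximized at p=0.5 and decreases as p moves toward 0 or 1.

H(A) = H(0.33) = 0.9149 bits
H(B) = H(0.85) = 0.6098 bits

Distribution A (p=0.33) is closer to uniform (p=0.5), so it has higher entropy.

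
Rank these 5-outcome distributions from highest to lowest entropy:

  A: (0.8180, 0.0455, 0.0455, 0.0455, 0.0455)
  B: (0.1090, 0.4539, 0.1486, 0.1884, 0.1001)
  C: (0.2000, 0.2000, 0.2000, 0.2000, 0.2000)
C > B > A

Key insight: Entropy is maximized by uniform distributions and minimized by concentrated distributions.

- Uniform distributions have maximum entropy log₂(5) = 2.3219 bits
- The more "peaked" or concentrated a distribution, the lower its entropy

Entropies:
  H(A) = 1.0484 bits
  H(B) = 2.0605 bits
  H(C) = 2.3219 bits

Ranking: C > B > A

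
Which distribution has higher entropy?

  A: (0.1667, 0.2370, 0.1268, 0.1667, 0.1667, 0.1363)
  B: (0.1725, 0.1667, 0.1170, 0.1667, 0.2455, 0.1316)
A

Both distributions are close to uniform, making this a harder comparison.

H(A) = 2.5543 bits
H(B) = 2.5437 bits

The distribution closer to uniform has higher entropy.
Answer: A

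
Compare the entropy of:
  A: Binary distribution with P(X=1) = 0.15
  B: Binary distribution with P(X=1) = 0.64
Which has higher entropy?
B

For binary distributions, entropy is maximized at p=0.5 and decreases as p moves toward 0 or 1.

H(A) = H(0.15) = 0.6098 bits
H(B) = H(0.64) = 0.9427 bits

Distribution B (p=0.64) is closer to uniform (p=0.5), so it has higher entropy.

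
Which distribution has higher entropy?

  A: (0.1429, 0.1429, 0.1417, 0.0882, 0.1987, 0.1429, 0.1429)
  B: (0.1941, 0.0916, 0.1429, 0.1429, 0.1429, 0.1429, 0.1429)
B

Both distributions are close to uniform, making this a harder comparison.

H(A) = 2.7758 bits
H(B) = 2.7803 bits

The distribution closer to uniform has higher entropy.
Answer: B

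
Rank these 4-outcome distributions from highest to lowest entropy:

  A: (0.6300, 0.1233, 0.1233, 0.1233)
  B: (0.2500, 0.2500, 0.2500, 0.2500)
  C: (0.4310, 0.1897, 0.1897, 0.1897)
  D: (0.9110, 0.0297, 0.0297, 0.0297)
B > C > A > D

Key insight: Entropy is maximized by uniform distributions and minimized by concentrated distributions.

Entropies:
  H(A) = 1.5371 bits
  H(B) = 2.0000 bits
  H(C) = 1.8881 bits
  H(D) = 0.5742 bits

Ranking: B > C > A > D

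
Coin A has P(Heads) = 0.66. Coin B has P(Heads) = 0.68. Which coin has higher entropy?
A

For binary distributions, entropy is maximized at p=0.5 and decreases as p moves toward 0 or 1.

H(A) = H(0.66) = 0.9248 bits
H(B) = H(0.68) = 0.9044 bits

Distribution A (p=0.66) is closer to uniform (p=0.5), so it has higher entropy.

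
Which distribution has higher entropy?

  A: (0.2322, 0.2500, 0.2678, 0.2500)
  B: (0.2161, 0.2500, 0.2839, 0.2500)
A

Both distributions are close to uniform, making this a harder comparison.

H(A) = 1.9982 bits
H(B) = 1.9933 bits

The distribution closer to uniform has higher entropy.
Answer: A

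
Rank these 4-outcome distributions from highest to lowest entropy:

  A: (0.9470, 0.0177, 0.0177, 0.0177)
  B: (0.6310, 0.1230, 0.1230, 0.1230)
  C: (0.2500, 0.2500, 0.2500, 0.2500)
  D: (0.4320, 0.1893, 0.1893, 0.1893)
C > D > B > A

Key insight: Entropy is maximized by uniform distributions and minimized by concentrated distributions.

Entropies:
  H(A) = 0.3830 bits
  H(B) = 1.5348 bits
  H(C) = 2.0000 bits
  H(D) = 1.8869 bits

Ranking: C > D > B > A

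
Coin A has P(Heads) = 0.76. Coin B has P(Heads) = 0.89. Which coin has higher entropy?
A

For binary distributions, entropy is maximized at p=0.5 and decreases as p moves toward 0 or 1.

H(A) = H(0.76) = 0.7950 bits
H(B) = H(0.89) = 0.4999 bits

Distribution A (p=0.76) is closer to uniform (p=0.5), so it has higher entropy.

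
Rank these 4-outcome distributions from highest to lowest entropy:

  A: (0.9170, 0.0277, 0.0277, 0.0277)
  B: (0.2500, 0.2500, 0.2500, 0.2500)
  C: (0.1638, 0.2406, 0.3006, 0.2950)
B > C > A

Key insight: Entropy is maximized by uniform distributions and minimized by concentrated distributions.

- Uniform distributions have maximum entropy log₂(4) = 2.0000 bits
- The more "peaked" or concentrated a distribution, the lower its entropy

Entropies:
  H(A) = 0.5442 bits
  H(B) = 2.0000 bits
  H(C) = 1.9628 bits

Ranking: B > C > A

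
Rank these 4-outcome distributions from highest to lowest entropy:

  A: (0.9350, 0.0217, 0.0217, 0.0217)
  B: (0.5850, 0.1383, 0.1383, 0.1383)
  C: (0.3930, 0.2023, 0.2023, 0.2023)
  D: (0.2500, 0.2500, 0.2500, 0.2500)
D > C > B > A

Key insight: Entropy is maximized by uniform distributions and minimized by concentrated distributions.

Entropies:
  H(A) = 0.4500 bits
  H(B) = 1.6368 bits
  H(C) = 1.9288 bits
  H(D) = 2.0000 bits

Ranking: D > C > B > A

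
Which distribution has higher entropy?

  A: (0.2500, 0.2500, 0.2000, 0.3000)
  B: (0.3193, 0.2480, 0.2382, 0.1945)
A

Both distributions are close to uniform, making this a harder comparison.

H(A) = 1.9855 bits
H(B) = 1.9772 bits

The distribution closer to uniform has higher entropy.
Answer: A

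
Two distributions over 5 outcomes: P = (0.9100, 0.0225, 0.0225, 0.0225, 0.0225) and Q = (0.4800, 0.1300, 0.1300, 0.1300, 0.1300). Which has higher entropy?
Q

P is highly concentrated on one outcome (91%), making it nearly deterministic. Q spreads its mass more evenly (max 48%). The more spread-out distribution has higher entropy: H(P) ≈ 0.616 bits, H(Q) ≈ 2.039 bits.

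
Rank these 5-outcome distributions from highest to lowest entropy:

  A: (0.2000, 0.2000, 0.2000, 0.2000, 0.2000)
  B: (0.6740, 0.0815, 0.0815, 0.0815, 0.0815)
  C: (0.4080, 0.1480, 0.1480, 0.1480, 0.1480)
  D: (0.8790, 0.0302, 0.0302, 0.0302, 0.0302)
A > C > B > D

Key insight: Entropy is maximized by uniform distributions and minimized by concentrated distributions.

Entropies:
  H(A) = 2.3219 bits
  H(B) = 1.5628 bits
  H(C) = 2.1594 bits
  H(D) = 0.7742 bits

Ranking: A > C > B > D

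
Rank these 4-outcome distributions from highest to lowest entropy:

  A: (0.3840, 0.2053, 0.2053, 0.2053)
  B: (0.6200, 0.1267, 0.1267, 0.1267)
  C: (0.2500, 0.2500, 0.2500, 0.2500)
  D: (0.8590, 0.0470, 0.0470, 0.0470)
C > A > B > D

Key insight: Entropy is maximized by uniform distributions and minimized by concentrated distributions.

Entropies:
  H(A) = 1.9372 bits
  H(B) = 1.5603 bits
  H(C) = 2.0000 bits
  H(D) = 0.8103 bits

Ranking: C > A > B > D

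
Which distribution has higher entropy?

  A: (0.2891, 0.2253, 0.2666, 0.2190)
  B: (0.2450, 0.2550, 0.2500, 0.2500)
B

Both distributions are close to uniform, making this a harder comparison.

H(A) = 1.9903 bits
H(B) = 1.9999 bits

The distribution closer to uniform has higher entropy.
Answer: B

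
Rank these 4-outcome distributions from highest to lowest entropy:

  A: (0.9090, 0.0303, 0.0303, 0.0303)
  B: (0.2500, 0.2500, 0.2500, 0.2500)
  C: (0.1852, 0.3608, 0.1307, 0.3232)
B > C > A

Key insight: Entropy is maximized by uniform distributions and minimized by concentrated distributions.

- Uniform distributions have maximum entropy log₂(4) = 2.0000 bits
- The more "peaked" or concentrated a distribution, the lower its entropy

Entropies:
  H(A) = 0.5840 bits
  H(B) = 2.0000 bits
  H(C) = 1.8916 bits

Ranking: B > C > A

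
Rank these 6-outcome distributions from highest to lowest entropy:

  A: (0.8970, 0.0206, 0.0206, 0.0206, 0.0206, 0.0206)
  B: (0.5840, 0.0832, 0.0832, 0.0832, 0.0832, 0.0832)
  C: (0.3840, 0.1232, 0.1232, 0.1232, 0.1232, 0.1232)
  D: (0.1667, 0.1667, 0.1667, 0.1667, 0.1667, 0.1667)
D > C > B > A

Key insight: Entropy is maximized by uniform distributions and minimized by concentrated distributions.

Entropies:
  H(A) = 0.7176 bits
  H(B) = 1.9455 bits
  H(C) = 2.3911 bits
  H(D) = 2.5850 bits

Ranking: D > C > B > A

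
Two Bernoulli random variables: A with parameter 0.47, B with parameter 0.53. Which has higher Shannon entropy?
Equal

For binary distributions, entropy is maximized at p=0.5 and decreases as p moves toward 0 or 1.

H(A) = H(0.47) = 0.9974 bits
H(B) = H(0.53) = 0.9974 bits

Both distributions are equally far from uniform (|0.47-0.5| = |0.53-0.5|), so they have the same entropy.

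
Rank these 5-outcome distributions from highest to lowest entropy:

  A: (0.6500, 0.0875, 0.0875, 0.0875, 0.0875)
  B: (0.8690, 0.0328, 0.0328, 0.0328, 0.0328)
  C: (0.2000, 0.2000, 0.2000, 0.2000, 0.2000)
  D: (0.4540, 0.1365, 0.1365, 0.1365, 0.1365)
C > D > A > B

Key insight: Entropy is maximized by uniform distributions and minimized by concentrated distributions.

Entropies:
  H(A) = 1.6341 bits
  H(B) = 0.8222 bits
  H(C) = 2.3219 bits
  H(D) = 2.0859 bits

Ranking: C > D > A > B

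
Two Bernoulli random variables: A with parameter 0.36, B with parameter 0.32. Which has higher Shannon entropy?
A

For binary distributions, entropy is maximized at p=0.5 and decreases as p moves toward 0 or 1.

H(A) = H(0.36) = 0.9427 bits
H(B) = H(0.32) = 0.9044 bits

Distribution A (p=0.36) is closer to uniform (p=0.5), so it has higher entropy.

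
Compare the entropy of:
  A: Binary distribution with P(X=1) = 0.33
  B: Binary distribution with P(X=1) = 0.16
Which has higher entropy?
A

For binary distributions, entropy is maximized at p=0.5 and decreases as p moves toward 0 or 1.

H(A) = H(0.33) = 0.9149 bits
H(B) = H(0.16) = 0.6343 bits

Distribution A (p=0.33) is closer to uniform (p=0.5), so it has higher entropy.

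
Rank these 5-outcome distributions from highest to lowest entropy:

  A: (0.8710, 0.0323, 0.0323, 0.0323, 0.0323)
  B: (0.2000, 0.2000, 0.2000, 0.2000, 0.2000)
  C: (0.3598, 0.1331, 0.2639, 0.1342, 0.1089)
B > C > A

Key insight: Entropy is maximized by uniform distributions and minimized by concentrated distributions.

- Uniform distributions have maximum entropy log₂(5) = 2.3219 bits
- The more "peaked" or concentrated a distribution, the lower its entropy

Entropies:
  H(A) = 0.8127 bits
  H(B) = 2.3219 bits
  H(C) = 2.1624 bits

Ranking: B > C > A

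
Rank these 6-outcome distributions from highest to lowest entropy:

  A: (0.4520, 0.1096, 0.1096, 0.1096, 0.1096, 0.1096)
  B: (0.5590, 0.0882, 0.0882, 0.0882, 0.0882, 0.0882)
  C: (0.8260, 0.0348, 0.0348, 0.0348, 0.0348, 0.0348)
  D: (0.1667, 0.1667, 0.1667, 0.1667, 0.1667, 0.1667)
D > A > B > C

Key insight: Entropy is maximized by uniform distributions and minimized by concentrated distributions.

Entropies:
  H(A) = 2.2658 bits
  H(B) = 2.0139 bits
  H(C) = 1.0708 bits
  H(D) = 2.5850 bits

Ranking: D > A > B > C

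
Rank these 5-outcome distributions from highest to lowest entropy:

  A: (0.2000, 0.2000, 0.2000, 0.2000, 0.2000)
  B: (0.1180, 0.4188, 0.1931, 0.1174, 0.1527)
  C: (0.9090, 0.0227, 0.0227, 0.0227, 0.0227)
A > B > C

Key insight: Entropy is maximized by uniform distributions and minimized by concentrated distributions.

- Uniform distributions have maximum entropy log₂(5) = 2.3219 bits
- The more "peaked" or concentrated a distribution, the lower its entropy

Entropies:
  H(A) = 2.3219 bits
  H(B) = 2.1247 bits
  H(C) = 0.6218 bits

Ranking: A > B > C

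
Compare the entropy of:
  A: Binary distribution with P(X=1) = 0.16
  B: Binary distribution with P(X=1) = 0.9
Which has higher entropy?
A

For binary distributions, entropy is maximized at p=0.5 and decreases as p moves toward 0 or 1.

H(A) = H(0.16) = 0.6343 bits
H(B) = H(0.9) = 0.4690 bits

Distribution A (p=0.16) is closer to uniform (p=0.5), so it has higher entropy.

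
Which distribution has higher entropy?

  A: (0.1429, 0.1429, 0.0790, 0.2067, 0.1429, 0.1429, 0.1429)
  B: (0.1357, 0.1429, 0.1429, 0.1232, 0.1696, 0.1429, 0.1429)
B

Both distributions are close to uniform, making this a harder comparison.

H(A) = 2.7647 bits
H(B) = 2.8016 bits

The distribution closer to uniform has higher entropy.
Answer: B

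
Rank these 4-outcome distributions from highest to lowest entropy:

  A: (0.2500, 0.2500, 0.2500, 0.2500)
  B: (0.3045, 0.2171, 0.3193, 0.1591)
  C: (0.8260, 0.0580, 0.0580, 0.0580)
A > B > C

Key insight: Entropy is maximized by uniform distributions and minimized by concentrated distributions.

- Uniform distributions have maximum entropy log₂(4) = 2.0000 bits
- The more "peaked" or concentrated a distribution, the lower its entropy

Entropies:
  H(A) = 2.0000 bits
  H(B) = 1.9485 bits
  H(C) = 0.9426 bits

Ranking: A > B > C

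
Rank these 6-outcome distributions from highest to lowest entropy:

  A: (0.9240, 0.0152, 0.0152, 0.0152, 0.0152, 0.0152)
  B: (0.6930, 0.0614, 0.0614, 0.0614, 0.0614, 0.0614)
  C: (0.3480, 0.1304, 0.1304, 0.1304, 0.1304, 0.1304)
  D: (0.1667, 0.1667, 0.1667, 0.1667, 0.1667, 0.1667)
D > C > B > A

Key insight: Entropy is maximized by uniform distributions and minimized by concentrated distributions.

Entropies:
  H(A) = 0.5644 bits
  H(B) = 1.6025 bits
  H(C) = 2.4462 bits
  H(D) = 2.5850 bits

Ranking: D > C > B > A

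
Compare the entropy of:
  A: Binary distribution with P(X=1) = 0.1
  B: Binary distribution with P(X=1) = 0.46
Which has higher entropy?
B

For binary distributions, entropy is maximized at p=0.5 and decreases as p moves toward 0 or 1.

H(A) = H(0.1) = 0.4690 bits
H(B) = H(0.46) = 0.9954 bits

Distribution B (p=0.46) is closer to uniform (p=0.5), so it has higher entropy.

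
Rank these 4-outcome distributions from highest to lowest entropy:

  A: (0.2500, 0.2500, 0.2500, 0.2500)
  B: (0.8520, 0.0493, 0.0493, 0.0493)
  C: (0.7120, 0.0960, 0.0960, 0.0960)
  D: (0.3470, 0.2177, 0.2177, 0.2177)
A > D > C > B

Key insight: Entropy is maximized by uniform distributions and minimized by concentrated distributions.

Entropies:
  H(A) = 2.0000 bits
  H(B) = 0.8394 bits
  H(C) = 1.3226 bits
  H(D) = 1.9663 bits

Ranking: A > D > C > B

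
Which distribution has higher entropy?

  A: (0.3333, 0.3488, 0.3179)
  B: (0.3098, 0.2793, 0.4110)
A

Both distributions are close to uniform, making this a harder comparison.

H(A) = 1.5839 bits
H(B) = 1.5649 bits

The distribution closer to uniform has higher entropy.
Answer: A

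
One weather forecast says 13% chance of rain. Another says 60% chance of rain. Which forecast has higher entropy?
60% forecast

Treat each forecast as a Bernoulli distribution. Binary entropy is maximized at p=0.5 and falls off symmetrically toward 0 or 1. The 60% forecast is closer to 50%, so it is more uncertain. H(13%) ≈ 0.557 bits, H(60%) ≈ 0.971 bits.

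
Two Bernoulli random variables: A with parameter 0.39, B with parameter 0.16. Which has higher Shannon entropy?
A

For binary distributions, entropy is maximized at p=0.5 and decreases as p moves toward 0 or 1.

H(A) = H(0.39) = 0.9648 bits
H(B) = H(0.16) = 0.6343 bits

Distribution A (p=0.39) is closer to uniform (p=0.5), so it has higher entropy.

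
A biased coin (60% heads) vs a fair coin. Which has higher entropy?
Fair coin

The fair coin is uniform (p=0.5), maximizing binary entropy at 1 bit. The biased coin has H(0.60) ≈ 0.971 bits — its outcome is more predictable, so its entropy is lower.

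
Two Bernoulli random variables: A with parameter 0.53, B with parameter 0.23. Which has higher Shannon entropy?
A

For binary distributions, entropy is maximized at p=0.5 and decreases as p moves toward 0 or 1.

H(A) = H(0.53) = 0.9974 bits
H(B) = H(0.23) = 0.7780 bits

Distribution A (p=0.53) is closer to uniform (p=0.5), so it has higher entropy.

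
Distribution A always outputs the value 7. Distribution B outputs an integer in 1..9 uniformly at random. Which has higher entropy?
B

A is deterministic, so H(A) = 0. B is uniform over 9 outcomes, so H(B) = log₂(9) = 3.170 bits. Any distribution with genuine randomness has higher entropy than a deterministic one.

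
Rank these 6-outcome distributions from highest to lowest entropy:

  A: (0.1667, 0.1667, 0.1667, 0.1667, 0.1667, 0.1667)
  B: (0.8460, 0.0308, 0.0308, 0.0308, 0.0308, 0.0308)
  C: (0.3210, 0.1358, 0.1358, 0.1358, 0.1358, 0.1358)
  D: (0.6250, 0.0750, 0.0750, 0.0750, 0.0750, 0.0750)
A > C > D > B

Key insight: Entropy is maximized by uniform distributions and minimized by concentrated distributions.

Entropies:
  H(A) = 2.5850 bits
  H(B) = 0.9773 bits
  H(C) = 2.4821 bits
  H(D) = 1.8252 bits

Ranking: A > C > D > B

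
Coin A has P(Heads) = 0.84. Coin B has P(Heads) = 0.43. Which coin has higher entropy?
B

For binary distributions, entropy is maximized at p=0.5 and decreases as p moves toward 0 or 1.

H(A) = H(0.84) = 0.6343 bits
H(B) = H(0.43) = 0.9858 bits

Distribution B (p=0.43) is closer to uniform (p=0.5), so it has higher entropy.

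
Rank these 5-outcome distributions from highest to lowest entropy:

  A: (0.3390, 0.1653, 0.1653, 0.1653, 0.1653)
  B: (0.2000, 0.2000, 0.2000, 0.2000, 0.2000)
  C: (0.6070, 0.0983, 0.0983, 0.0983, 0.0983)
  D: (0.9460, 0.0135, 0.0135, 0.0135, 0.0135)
B > A > C > D

Key insight: Entropy is maximized by uniform distributions and minimized by concentrated distributions.

Entropies:
  H(A) = 2.2459 bits
  H(B) = 2.3219 bits
  H(C) = 1.7527 bits
  H(D) = 0.4112 bits

Ranking: B > A > C > D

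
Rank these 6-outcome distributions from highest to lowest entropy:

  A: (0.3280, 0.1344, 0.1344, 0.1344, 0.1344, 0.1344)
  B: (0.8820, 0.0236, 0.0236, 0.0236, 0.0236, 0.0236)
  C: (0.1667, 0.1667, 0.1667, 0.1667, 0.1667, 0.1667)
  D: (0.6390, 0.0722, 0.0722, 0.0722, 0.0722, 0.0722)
C > A > D > B

Key insight: Entropy is maximized by uniform distributions and minimized by concentrated distributions.

Entropies:
  H(A) = 2.4732 bits
  H(B) = 0.7976 bits
  H(C) = 2.5850 bits
  H(D) = 1.7817 bits

Ranking: C > A > D > B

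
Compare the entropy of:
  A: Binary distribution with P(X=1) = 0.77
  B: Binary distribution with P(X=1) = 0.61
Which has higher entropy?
B

For binary distributions, entropy is maximized at p=0.5 and decreases as p moves toward 0 or 1.

H(A) = H(0.77) = 0.7780 bits
H(B) = H(0.61) = 0.9648 bits

Distribution B (p=0.61) is closer to uniform (p=0.5), so it has higher entropy.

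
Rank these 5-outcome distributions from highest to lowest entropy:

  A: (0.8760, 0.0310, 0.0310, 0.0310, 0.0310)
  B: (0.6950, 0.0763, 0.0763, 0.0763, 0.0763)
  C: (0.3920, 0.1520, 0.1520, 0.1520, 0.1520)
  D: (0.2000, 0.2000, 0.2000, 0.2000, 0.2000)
D > C > B > A

Key insight: Entropy is maximized by uniform distributions and minimized by concentrated distributions.

Entropies:
  H(A) = 0.7888 bits
  H(B) = 1.4973 bits
  H(C) = 2.1821 bits
  H(D) = 2.3219 bits

Ranking: D > C > B > A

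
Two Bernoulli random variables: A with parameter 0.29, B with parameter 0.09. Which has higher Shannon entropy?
A

For binary distributions, entropy is maximized at p=0.5 and decreases as p moves toward 0 or 1.

H(A) = H(0.29) = 0.8687 bits
H(B) = H(0.09) = 0.4365 bits

Distribution A (p=0.29) is closer to uniform (p=0.5), so it has higher entropy.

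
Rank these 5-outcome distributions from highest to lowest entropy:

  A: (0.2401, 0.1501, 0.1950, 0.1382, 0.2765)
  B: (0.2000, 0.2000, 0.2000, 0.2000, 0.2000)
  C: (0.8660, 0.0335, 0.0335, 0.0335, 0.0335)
B > A > C

Key insight: Entropy is maximized by uniform distributions and minimized by concentrated distributions.

- Uniform distributions have maximum entropy log₂(5) = 2.3219 bits
- The more "peaked" or concentrated a distribution, the lower its entropy

Entropies:
  H(A) = 2.2722 bits
  H(B) = 2.3219 bits
  H(C) = 0.8363 bits

Ranking: B > A > C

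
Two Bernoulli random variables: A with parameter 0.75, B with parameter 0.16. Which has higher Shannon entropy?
A

For binary distributions, entropy is maximized at p=0.5 and decreases as p moves toward 0 or 1.

H(A) = H(0.75) = 0.8113 bits
H(B) = H(0.16) = 0.6343 bits

Distribution A (p=0.75) is closer to uniform (p=0.5), so it has higher entropy.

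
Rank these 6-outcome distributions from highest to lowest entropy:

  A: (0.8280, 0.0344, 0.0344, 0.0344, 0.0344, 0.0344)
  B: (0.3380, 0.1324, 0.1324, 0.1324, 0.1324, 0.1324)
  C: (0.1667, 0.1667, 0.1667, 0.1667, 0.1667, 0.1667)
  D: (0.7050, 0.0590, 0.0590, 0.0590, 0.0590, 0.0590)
C > B > D > A

Key insight: Entropy is maximized by uniform distributions and minimized by concentrated distributions.

Entropies:
  H(A) = 1.0616 bits
  H(B) = 2.4600 bits
  H(C) = 2.5850 bits
  H(D) = 1.5601 bits

Ranking: C > B > D > A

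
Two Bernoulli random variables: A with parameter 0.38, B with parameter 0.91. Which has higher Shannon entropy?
A

For binary distributions, entropy is maximized at p=0.5 and decreases as p moves toward 0 or 1.

H(A) = H(0.38) = 0.9580 bits
H(B) = H(0.91) = 0.4365 bits

Distribution A (p=0.38) is closer to uniform (p=0.5), so it has higher entropy.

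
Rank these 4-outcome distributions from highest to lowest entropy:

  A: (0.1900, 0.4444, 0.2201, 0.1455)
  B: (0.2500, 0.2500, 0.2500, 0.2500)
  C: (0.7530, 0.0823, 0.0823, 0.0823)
B > A > C

Key insight: Entropy is maximized by uniform distributions and minimized by concentrated distributions.

- Uniform distributions have maximum entropy log₂(4) = 2.0000 bits
- The more "peaked" or concentrated a distribution, the lower its entropy

Entropies:
  H(A) = 1.8604 bits
  H(B) = 2.0000 bits
  H(C) = 1.1980 bits

Ranking: B > A > C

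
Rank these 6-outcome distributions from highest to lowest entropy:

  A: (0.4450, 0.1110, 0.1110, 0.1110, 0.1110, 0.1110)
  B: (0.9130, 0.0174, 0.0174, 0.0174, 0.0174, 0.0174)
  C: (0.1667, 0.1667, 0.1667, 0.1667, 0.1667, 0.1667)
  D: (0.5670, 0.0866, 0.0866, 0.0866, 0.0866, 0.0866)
C > A > D > B

Key insight: Entropy is maximized by uniform distributions and minimized by concentrated distributions.

Entropies:
  H(A) = 2.2799 bits
  H(B) = 0.6284 bits
  H(C) = 2.5850 bits
  H(D) = 1.9924 bits

Ranking: C > A > D > B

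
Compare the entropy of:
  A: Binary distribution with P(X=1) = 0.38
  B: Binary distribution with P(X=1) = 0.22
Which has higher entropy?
A

For binary distributions, entropy is maximized at p=0.5 and decreases as p moves toward 0 or 1.

H(A) = H(0.38) = 0.9580 bits
H(B) = H(0.22) = 0.7602 bits

Distribution A (p=0.38) is closer to uniform (p=0.5), so it has higher entropy.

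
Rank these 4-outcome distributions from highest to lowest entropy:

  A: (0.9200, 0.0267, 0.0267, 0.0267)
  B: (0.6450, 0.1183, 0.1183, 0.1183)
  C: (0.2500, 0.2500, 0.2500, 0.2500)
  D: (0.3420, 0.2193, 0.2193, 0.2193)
C > D > B > A

Key insight: Entropy is maximized by uniform distributions and minimized by concentrated distributions.

Entropies:
  H(A) = 0.5290 bits
  H(B) = 1.5011 bits
  H(C) = 2.0000 bits
  H(D) = 1.9696 bits

Ranking: C > D > B > A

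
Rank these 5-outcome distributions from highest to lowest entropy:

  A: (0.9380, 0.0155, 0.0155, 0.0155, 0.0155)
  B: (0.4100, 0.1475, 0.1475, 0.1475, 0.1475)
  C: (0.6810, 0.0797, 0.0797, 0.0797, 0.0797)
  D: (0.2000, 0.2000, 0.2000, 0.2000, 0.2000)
D > B > C > A

Key insight: Entropy is maximized by uniform distributions and minimized by concentrated distributions.

Entropies:
  H(A) = 0.4593 bits
  H(B) = 2.1565 bits
  H(C) = 1.5413 bits
  H(D) = 2.3219 bits

Ranking: D > B > C > A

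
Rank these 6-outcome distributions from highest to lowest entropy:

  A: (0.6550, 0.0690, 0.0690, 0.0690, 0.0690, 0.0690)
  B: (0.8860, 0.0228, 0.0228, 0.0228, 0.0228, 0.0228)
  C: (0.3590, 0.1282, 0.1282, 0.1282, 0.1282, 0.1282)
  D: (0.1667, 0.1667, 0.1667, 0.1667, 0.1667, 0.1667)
D > C > A > B

Key insight: Entropy is maximized by uniform distributions and minimized by concentrated distributions.

Entropies:
  H(A) = 1.7306 bits
  H(B) = 0.7766 bits
  H(C) = 2.4302 bits
  H(D) = 2.5850 bits

Ranking: D > C > A > B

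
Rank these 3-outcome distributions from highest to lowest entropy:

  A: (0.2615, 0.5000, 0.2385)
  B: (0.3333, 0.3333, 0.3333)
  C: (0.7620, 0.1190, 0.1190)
B > A > C

Key insight: Entropy is maximized by uniform distributions and minimized by concentrated distributions.

- Uniform distributions have maximum entropy log₂(3) = 1.5850 bits
- The more "peaked" or concentrated a distribution, the lower its entropy

Entropies:
  H(A) = 1.4992 bits
  H(B) = 1.5850 bits
  H(C) = 1.0297 bits

Ranking: B > A > C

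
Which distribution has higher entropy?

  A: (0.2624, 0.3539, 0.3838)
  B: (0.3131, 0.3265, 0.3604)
B

Both distributions are close to uniform, making this a harder comparison.

H(A) = 1.5670 bits
H(B) = 1.5824 bits

The distribution closer to uniform has higher entropy.
Answer: B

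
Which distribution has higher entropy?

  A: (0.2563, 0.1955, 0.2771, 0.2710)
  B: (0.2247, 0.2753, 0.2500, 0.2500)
B

Both distributions are close to uniform, making this a harder comparison.

H(A) = 1.9873 bits
H(B) = 1.9963 bits

The distribution closer to uniform has higher entropy.
Answer: B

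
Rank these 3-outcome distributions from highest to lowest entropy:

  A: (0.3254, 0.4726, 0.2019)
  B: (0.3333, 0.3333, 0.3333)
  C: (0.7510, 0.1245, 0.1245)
B > A > C

Key insight: Entropy is maximized by uniform distributions and minimized by concentrated distributions.

- Uniform distributions have maximum entropy log₂(3) = 1.5850 bits
- The more "peaked" or concentrated a distribution, the lower its entropy

Entropies:
  H(A) = 1.5041 bits
  H(B) = 1.5850 bits
  H(C) = 1.0587 bits

Ranking: B > A > C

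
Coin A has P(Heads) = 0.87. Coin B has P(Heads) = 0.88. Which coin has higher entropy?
A

For binary distributions, entropy is maximized at p=0.5 and decreases as p moves toward 0 or 1.

H(A) = H(0.87) = 0.5574 bits
H(B) = H(0.88) = 0.5294 bits

Distribution A (p=0.87) is closer to uniform (p=0.5), so it has higher entropy.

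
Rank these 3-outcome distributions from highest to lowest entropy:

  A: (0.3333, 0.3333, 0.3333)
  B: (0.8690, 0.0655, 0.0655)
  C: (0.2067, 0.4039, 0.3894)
A > C > B

Key insight: Entropy is maximized by uniform distributions and minimized by concentrated distributions.

- Uniform distributions have maximum entropy log₂(3) = 1.5850 bits
- The more "peaked" or concentrated a distribution, the lower its entropy

Entropies:
  H(A) = 1.5850 bits
  H(B) = 0.6912 bits
  H(C) = 1.5282 bits

Ranking: A > C > B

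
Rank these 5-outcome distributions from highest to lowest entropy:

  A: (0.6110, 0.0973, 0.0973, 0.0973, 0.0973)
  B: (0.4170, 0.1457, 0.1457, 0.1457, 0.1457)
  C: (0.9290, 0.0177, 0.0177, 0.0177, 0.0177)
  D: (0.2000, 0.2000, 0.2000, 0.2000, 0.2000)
D > B > A > C

Key insight: Entropy is maximized by uniform distributions and minimized by concentrated distributions.

Entropies:
  H(A) = 1.7422 bits
  H(B) = 2.1460 bits
  H(C) = 0.5116 bits
  H(D) = 2.3219 bits

Ranking: D > B > A > C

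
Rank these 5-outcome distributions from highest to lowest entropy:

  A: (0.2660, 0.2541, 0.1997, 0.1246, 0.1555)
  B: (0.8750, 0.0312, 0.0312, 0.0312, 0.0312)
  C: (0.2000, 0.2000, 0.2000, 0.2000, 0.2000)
C > A > B

Key insight: Entropy is maximized by uniform distributions and minimized by concentrated distributions.

- Uniform distributions have maximum entropy log₂(5) = 2.3219 bits
- The more "peaked" or concentrated a distribution, the lower its entropy

Entropies:
  H(A) = 2.2666 bits
  H(B) = 0.7936 bits
  H(C) = 2.3219 bits

Ranking: C > A > B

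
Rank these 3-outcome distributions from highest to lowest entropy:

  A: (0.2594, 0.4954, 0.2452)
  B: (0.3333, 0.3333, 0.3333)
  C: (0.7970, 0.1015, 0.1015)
B > A > C

Key insight: Entropy is maximized by uniform distributions and minimized by concentrated distributions.

- Uniform distributions have maximum entropy log₂(3) = 1.5850 bits
- The more "peaked" or concentrated a distribution, the lower its entropy

Entropies:
  H(A) = 1.5043 bits
  H(B) = 1.5850 bits
  H(C) = 0.9309 bits

Ranking: B > A > C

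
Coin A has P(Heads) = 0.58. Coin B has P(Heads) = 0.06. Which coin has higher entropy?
A

For binary distributions, entropy is maximized at p=0.5 and decreases as p moves toward 0 or 1.

H(A) = H(0.58) = 0.9815 bits
H(B) = H(0.06) = 0.3274 bits

Distribution A (p=0.58) is closer to uniform (p=0.5), so it has higher entropy.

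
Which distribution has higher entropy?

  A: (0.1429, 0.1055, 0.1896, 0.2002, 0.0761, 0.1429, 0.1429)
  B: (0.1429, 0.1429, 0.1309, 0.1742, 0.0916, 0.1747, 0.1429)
B

Both distributions are close to uniform, making this a harder comparison.

H(A) = 2.7477 bits
H(B) = 2.7820 bits

The distribution closer to uniform has higher entropy.
Answer: B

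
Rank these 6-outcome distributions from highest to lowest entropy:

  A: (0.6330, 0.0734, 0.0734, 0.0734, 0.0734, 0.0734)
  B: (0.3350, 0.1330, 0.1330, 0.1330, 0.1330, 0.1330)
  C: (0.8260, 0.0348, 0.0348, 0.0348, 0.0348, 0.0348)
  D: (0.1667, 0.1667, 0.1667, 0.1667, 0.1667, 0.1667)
D > B > A > C

Key insight: Entropy is maximized by uniform distributions and minimized by concentrated distributions.

Entropies:
  H(A) = 1.8005 bits
  H(B) = 2.4640 bits
  H(C) = 1.0708 bits
  H(D) = 2.5850 bits

Ranking: D > B > A > C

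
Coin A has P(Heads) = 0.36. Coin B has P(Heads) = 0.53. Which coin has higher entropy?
B

For binary distributions, entropy is maximized at p=0.5 and decreases as p moves toward 0 or 1.

H(A) = H(0.36) = 0.9427 bits
H(B) = H(0.53) = 0.9974 bits

Distribution B (p=0.53) is closer to uniform (p=0.5), so it has higher entropy.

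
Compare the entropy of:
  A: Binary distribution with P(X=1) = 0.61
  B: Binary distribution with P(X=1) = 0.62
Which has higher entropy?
A

For binary distributions, entropy is maximized at p=0.5 and decreases as p moves toward 0 or 1.

H(A) = H(0.61) = 0.9648 bits
H(B) = H(0.62) = 0.9580 bits

Distribution A (p=0.61) is closer to uniform (p=0.5), so it has higher entropy.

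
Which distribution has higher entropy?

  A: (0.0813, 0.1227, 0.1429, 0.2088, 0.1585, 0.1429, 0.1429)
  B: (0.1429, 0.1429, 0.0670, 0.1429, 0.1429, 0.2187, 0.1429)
A

Both distributions are close to uniform, making this a harder comparison.

H(A) = 2.7621 bits
H(B) = 2.7462 bits

The distribution closer to uniform has higher entropy.
Answer: A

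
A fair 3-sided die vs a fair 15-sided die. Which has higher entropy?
15-sided die

Both are uniform distributions; for uniform over n outcomes, H = log₂(n). H(3-sided) = log₂(3) = 1.585 bits and H(15-sided) = log₂(15) = 3.907 bits. More outcomes in a uniform distribution means higher entropy.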